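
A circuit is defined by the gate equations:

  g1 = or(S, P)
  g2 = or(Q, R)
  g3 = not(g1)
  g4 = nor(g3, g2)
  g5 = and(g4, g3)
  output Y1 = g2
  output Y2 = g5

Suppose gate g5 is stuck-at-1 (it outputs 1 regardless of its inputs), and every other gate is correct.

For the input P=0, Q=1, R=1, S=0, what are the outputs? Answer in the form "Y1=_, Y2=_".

Propagate with g5 forced: g1=0, g2=1, g3=1, g4=0, g5=1 [stuck-at-1].
So the outputs are Y1=1, Y2=1. (Without the fault they would be Y1=1, Y2=0.)

Y1=1, Y2=1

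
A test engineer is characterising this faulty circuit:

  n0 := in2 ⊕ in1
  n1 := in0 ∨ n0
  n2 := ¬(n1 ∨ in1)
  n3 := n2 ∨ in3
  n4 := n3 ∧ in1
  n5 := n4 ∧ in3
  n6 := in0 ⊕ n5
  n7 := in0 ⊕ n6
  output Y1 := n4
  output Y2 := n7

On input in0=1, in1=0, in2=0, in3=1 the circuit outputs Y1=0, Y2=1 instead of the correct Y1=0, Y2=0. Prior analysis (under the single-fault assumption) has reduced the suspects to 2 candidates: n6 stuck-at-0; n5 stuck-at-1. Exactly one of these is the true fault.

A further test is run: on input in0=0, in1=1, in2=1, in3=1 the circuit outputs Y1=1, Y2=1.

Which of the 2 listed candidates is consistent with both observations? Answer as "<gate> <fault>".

Evaluate each candidate on input in0=0, in1=1, in2=1, in3=1:
  n6 stuck-at-0: n0=0, n1=0, n2=0, n3=1, n4=1, n5=1, n6=0 [stuck-at-0], n7=0 → Y1=1, Y2=0 — eliminated
  n5 stuck-at-1: n0=0, n1=0, n2=0, n3=1, n4=1, n5=1 [stuck-at-1], n6=1, n7=1 → Y1=1, Y2=1 — matches
Only n5 stuck-at-1 reproduces the observed Y1=1, Y2=1.

n5 stuck-at-1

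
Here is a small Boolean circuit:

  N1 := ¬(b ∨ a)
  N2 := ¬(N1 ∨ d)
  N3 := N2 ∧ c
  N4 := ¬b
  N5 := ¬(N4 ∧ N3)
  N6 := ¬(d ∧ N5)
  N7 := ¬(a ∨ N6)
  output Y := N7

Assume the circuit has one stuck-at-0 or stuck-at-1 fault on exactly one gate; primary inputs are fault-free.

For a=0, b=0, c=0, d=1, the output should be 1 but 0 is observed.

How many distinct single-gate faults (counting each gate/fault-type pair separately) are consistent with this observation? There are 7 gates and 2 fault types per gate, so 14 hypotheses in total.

4

Fault-free: N1=1, N2=0, N3=0, N4=1, N5=1, N6=0, N7=1 → 1. Observed 0.
  N1 stuck-at-0: output 1 ✗
  N1 stuck-at-1: output 1 ✗
  N2 stuck-at-0: output 1 ✗
  N2 stuck-at-1: output 1 ✗
  N3 stuck-at-0: output 1 ✗
  N3 stuck-at-1: output 0 ✓
  N4 stuck-at-0: output 1 ✗
  N4 stuck-at-1: output 1 ✗
  N5 stuck-at-0: output 0 ✓
  N5 stuck-at-1: output 1 ✗
  N6 stuck-at-0: output 1 ✗
  N6 stuck-at-1: output 0 ✓
  N7 stuck-at-0: output 0 ✓
  N7 stuck-at-1: output 1 ✗
Consistent faults: {N3 stuck-at-1, N5 stuck-at-0, N6 stuck-at-1, N7 stuck-at-0} — 4 in all.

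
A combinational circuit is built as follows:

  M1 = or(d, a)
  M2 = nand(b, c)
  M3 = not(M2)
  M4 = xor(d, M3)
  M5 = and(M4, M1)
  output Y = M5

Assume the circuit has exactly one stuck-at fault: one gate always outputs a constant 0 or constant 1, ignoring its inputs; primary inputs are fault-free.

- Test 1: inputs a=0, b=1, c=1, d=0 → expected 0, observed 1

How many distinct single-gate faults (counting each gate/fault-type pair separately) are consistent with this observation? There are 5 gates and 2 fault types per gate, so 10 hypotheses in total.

Fault-free: M1=0, M2=0, M3=1, M4=1, M5=0 → 0. Observed 1.
  M1 stuck-at-0: output 0 ✗
  M1 stuck-at-1: output 1 ✓
  M2 stuck-at-0: output 0 ✗
  M2 stuck-at-1: output 0 ✗
  M3 stuck-at-0: output 0 ✗
  M3 stuck-at-1: output 0 ✗
  M4 stuck-at-0: output 0 ✗
  M4 stuck-at-1: output 0 ✗
  M5 stuck-at-0: output 0 ✗
  M5 stuck-at-1: output 1 ✓
Consistent faults: {M1 stuck-at-1, M5 stuck-at-1} — 2 in all.

2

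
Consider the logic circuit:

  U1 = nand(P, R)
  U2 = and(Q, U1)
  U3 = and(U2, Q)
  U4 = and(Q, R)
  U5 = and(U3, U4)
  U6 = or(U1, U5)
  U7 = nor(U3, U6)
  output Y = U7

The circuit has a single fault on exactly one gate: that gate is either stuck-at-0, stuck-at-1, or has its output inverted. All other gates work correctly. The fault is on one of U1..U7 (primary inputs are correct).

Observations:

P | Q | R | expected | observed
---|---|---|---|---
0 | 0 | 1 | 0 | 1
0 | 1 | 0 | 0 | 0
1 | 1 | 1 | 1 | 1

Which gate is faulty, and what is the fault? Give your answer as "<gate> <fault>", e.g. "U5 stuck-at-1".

Fault-free values for test 1 (P=0, Q=0, R=1): U1=1, U2=0, U3=0, U4=0, U5=0, U6=1, U7=0, giving Y=0. Observed 1.
Test 1: faults giving observed 1 are {U1 stuck-at-0, U1 inverted output, U6 stuck-at-0, U6 inverted output, U7 stuck-at-1, U7 inverted output}.
Test 2 (P=0, Q=1, R=0): fault-free U1=1, U2=1, U3=1, U4=0, U5=0, U6=1, U7=0 → 0; observed 0. Eliminates U1 stuck-at-0, U1 inverted output, U7 stuck-at-1, U7 inverted output.
Test 3 (P=1, Q=1, R=1): fault-free U1=0, U2=0, U3=0, U4=1, U5=0, U6=0, U7=1 → 1; observed 1. Eliminates U6 inverted output.
Only U6 stuck-at-0 is consistent with every test.

U6 stuck-at-0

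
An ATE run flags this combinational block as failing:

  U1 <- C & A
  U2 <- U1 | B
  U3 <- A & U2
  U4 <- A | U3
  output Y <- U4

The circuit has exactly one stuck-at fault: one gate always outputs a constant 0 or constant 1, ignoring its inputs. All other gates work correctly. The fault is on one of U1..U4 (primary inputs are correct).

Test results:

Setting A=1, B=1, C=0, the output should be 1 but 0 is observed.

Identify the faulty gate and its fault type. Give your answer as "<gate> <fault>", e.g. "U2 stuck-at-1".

U4 stuck-at-0

Fault-free values for test 1 (A=1, B=1, C=0): U1=0, U2=1, U3=1, U4=1, giving Y=1. Observed 0.
Test 1: faults giving observed 0 are {U4 stuck-at-0}.
Only U4 stuck-at-0 is consistent with every test.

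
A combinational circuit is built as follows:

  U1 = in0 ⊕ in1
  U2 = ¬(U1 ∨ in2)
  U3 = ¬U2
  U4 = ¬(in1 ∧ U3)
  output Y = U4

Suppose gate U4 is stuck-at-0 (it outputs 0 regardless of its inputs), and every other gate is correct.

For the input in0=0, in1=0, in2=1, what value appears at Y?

0

Propagate with U4 forced: U1=0, U2=0, U3=1, U4=0 [stuck-at-0].
So Y = 0. (Without the fault it would be 1.)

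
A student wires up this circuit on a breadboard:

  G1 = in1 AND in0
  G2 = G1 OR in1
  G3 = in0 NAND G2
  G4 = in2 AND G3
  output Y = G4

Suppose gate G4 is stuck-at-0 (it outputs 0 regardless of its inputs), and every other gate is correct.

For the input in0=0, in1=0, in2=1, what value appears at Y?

Propagate with G4 forced: G1=0, G2=0, G3=1, G4=0 [stuck-at-0].
So Y = 0. (Without the fault it would be 1.)

0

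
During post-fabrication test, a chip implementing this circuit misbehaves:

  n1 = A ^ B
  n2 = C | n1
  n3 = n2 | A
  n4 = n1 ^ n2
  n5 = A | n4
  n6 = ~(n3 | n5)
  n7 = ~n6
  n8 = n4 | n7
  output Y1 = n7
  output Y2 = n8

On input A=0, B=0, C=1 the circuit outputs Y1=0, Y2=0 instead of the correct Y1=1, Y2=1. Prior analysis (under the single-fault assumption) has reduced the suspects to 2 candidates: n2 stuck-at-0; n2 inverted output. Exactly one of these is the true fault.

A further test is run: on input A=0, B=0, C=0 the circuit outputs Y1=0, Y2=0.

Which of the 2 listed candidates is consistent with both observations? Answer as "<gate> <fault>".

n2 stuck-at-0

Evaluate each candidate on input A=0, B=0, C=0:
  n2 stuck-at-0: n1=0, n2=0 [stuck-at-0], n3=0, n4=0, n5=0, n6=1, n7=0, n8=0 → Y1=0, Y2=0 — matches
  n2 inverted output: n1=0, n2=1 [inverted output], n3=1, n4=1, n5=1, n6=0, n7=1, n8=1 → Y1=1, Y2=1 — eliminated
Only n2 stuck-at-0 reproduces the observed Y1=0, Y2=0.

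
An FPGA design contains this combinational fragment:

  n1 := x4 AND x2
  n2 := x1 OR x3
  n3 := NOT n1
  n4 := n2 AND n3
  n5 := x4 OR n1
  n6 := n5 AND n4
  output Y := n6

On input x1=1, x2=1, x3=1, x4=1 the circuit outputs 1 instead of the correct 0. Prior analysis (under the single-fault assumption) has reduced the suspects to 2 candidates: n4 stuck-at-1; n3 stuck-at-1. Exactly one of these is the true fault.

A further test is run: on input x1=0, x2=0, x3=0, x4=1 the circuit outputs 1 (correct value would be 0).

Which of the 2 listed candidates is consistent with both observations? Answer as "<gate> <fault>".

n4 stuck-at-1

Evaluate each candidate on input x1=0, x2=0, x3=0, x4=1:
  n4 stuck-at-1: n1=0, n2=0, n3=1, n4=1 [stuck-at-1], n5=1, n6=1 → 1 — matches
  n3 stuck-at-1: n1=0, n2=0, n3=1 [stuck-at-1], n4=0, n5=1, n6=0 → 0 — eliminated
Only n4 stuck-at-1 reproduces the observed 1.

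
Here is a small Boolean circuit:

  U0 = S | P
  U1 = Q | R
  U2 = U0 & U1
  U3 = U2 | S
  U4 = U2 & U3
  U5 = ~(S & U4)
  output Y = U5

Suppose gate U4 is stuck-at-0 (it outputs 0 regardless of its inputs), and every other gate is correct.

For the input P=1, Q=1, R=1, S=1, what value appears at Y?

1

Propagate with U4 forced: U0=1, U1=1, U2=1, U3=1, U4=0 [stuck-at-0], U5=1.
So Y = 1. (Without the fault it would be 0.)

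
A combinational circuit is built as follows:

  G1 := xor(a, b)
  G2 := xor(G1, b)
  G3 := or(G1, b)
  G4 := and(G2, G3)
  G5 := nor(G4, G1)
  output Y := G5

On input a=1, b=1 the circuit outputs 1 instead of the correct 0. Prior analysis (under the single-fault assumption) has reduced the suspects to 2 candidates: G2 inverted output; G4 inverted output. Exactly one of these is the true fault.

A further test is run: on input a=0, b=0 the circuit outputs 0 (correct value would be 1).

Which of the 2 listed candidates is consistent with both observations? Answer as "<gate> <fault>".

Evaluate each candidate on input a=0, b=0:
  G2 inverted output: G1=0, G2=1 [inverted output], G3=0, G4=0, G5=1 → 1 — eliminated
  G4 inverted output: G1=0, G2=0, G3=0, G4=1 [inverted output], G5=0 → 0 — matches
Only G4 inverted output reproduces the observed 0.

G4 inverted output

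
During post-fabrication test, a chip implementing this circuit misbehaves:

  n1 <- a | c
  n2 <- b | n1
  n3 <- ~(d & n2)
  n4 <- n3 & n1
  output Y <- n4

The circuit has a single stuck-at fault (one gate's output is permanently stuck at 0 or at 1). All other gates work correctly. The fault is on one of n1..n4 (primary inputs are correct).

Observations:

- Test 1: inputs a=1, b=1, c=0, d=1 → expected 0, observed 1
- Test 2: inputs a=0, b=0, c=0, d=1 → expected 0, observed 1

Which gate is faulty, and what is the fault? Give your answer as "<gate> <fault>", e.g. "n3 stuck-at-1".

n4 stuck-at-1

Fault-free values for test 1 (a=1, b=1, c=0, d=1): n1=1, n2=1, n3=0, n4=0, giving Y=0. Observed 1.
Test 1: faults giving observed 1 are {n2 stuck-at-0, n3 stuck-at-1, n4 stuck-at-1}.
Test 2 (a=0, b=0, c=0, d=1): fault-free n1=0, n2=0, n3=1, n4=0 → 0; observed 1. Eliminates n2 stuck-at-0, n3 stuck-at-1.
Only n4 stuck-at-1 is consistent with every test.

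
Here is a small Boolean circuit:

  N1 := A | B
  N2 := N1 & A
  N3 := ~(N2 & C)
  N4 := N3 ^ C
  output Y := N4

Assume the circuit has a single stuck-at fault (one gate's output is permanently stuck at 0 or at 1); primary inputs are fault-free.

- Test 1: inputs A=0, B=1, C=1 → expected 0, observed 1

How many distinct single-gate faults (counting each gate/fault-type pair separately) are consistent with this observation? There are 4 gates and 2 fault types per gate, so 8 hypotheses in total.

Fault-free: N1=1, N2=0, N3=1, N4=0 → 0. Observed 1.
  N1 stuck-at-0: output 0 ✗
  N1 stuck-at-1: output 0 ✗
  N2 stuck-at-0: output 0 ✗
  N2 stuck-at-1: output 1 ✓
  N3 stuck-at-0: output 1 ✓
  N3 stuck-at-1: output 0 ✗
  N4 stuck-at-0: output 0 ✗
  N4 stuck-at-1: output 1 ✓
Consistent faults: {N2 stuck-at-1, N3 stuck-at-0, N4 stuck-at-1} — 3 in all.

3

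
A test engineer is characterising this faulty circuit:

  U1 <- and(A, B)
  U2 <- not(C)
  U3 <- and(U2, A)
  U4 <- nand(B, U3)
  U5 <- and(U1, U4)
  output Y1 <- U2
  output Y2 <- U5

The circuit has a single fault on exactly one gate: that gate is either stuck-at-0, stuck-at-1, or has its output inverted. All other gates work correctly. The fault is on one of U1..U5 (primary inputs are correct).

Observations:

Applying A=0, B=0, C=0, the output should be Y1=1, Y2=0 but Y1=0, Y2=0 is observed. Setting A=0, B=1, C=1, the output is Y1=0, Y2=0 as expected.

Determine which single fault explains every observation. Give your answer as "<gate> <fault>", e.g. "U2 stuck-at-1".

Fault-free values for test 1 (A=0, B=0, C=0): U1=0, U2=1, U3=0, U4=1, U5=0, giving Y1=1, Y2=0. Observed Y1=0, Y2=0.
Test 1: faults giving observed Y1=0, Y2=0 are {U2 stuck-at-0, U2 inverted output}.
Test 2 (A=0, B=1, C=1): fault-free U1=0, U2=0, U3=0, U4=1, U5=0 → Y1=0, Y2=0; observed Y1=0, Y2=0. Eliminates U2 inverted output.
Only U2 stuck-at-0 is consistent with every test.

U2 stuck-at-0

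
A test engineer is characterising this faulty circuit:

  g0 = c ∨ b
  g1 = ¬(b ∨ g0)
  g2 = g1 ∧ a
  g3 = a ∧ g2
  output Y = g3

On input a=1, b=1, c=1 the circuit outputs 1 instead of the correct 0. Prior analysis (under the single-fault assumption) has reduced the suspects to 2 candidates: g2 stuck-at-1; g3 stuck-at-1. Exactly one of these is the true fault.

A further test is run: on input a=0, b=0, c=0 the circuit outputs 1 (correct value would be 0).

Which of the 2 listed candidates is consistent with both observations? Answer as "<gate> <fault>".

Evaluate each candidate on input a=0, b=0, c=0:
  g2 stuck-at-1: g0=0, g1=1, g2=1 [stuck-at-1], g3=0 → 0 — eliminated
  g3 stuck-at-1: g0=0, g1=1, g2=0, g3=1 [stuck-at-1] → 1 — matches
Only g3 stuck-at-1 reproduces the observed 1.

g3 stuck-at-1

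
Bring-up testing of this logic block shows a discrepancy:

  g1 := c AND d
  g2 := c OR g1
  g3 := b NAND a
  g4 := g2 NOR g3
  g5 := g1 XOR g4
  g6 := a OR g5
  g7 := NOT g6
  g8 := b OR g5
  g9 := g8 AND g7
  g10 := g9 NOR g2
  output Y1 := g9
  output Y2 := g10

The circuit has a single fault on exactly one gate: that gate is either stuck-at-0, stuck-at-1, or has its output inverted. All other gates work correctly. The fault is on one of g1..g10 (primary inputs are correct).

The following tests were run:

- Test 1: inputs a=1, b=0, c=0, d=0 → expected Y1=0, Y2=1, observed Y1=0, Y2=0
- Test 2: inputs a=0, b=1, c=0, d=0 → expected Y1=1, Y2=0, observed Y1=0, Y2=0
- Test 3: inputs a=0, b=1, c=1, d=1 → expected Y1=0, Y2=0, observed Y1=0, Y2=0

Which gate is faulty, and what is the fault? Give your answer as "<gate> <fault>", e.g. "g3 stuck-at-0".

g1 stuck-at-1

Fault-free values for test 1 (a=1, b=0, c=0, d=0): g1=0, g2=0, g3=1, g4=0, g5=0, g6=1, g7=0, g8=0, g9=0, g10=1, giving Y1=0, Y2=1. Observed Y1=0, Y2=0.
Test 1: faults giving observed Y1=0, Y2=0 are {g1 stuck-at-1, g1 inverted output, g2 stuck-at-1, g2 inverted output, g10 stuck-at-0, g10 inverted output}.
Test 2 (a=0, b=1, c=0, d=0): fault-free g1=0, g2=0, g3=1, g4=0, g5=0, g6=0, g7=1, g8=1, g9=1, g10=0 → Y1=1, Y2=0; observed Y1=0, Y2=0. Eliminates g2 stuck-at-1, g2 inverted output, g10 stuck-at-0, g10 inverted output.
Test 3 (a=0, b=1, c=1, d=1): fault-free g1=1, g2=1, g3=1, g4=0, g5=1, g6=1, g7=0, g8=1, g9=0, g10=0 → Y1=0, Y2=0; observed Y1=0, Y2=0. Eliminates g1 inverted output.
Only g1 stuck-at-1 is consistent with every test.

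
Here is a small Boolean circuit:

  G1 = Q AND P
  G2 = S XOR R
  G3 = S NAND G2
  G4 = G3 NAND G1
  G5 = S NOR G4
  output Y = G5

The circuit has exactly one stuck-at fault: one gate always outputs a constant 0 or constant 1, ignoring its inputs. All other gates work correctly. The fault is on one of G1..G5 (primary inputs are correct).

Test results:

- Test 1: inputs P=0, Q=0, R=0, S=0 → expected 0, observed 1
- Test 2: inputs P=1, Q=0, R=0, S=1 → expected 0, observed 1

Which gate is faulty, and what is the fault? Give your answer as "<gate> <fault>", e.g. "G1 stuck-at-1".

G5 stuck-at-1

Fault-free values for test 1 (P=0, Q=0, R=0, S=0): G1=0, G2=0, G3=1, G4=1, G5=0, giving Y=0. Observed 1.
Test 1: faults giving observed 1 are {G1 stuck-at-1, G4 stuck-at-0, G5 stuck-at-1}.
Test 2 (P=1, Q=0, R=0, S=1): fault-free G1=0, G2=1, G3=0, G4=1, G5=0 → 0; observed 1. Eliminates G1 stuck-at-1, G4 stuck-at-0.
Only G5 stuck-at-1 is consistent with every test.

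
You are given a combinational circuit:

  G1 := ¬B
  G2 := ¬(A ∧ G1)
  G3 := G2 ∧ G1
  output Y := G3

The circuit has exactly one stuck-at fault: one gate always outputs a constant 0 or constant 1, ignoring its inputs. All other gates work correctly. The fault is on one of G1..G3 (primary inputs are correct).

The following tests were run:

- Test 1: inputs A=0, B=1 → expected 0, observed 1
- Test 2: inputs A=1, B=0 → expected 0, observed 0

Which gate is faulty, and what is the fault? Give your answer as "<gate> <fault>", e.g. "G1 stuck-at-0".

Fault-free values for test 1 (A=0, B=1): G1=0, G2=1, G3=0, giving Y=0. Observed 1.
Test 1: faults giving observed 1 are {G1 stuck-at-1, G3 stuck-at-1}.
Test 2 (A=1, B=0): fault-free G1=1, G2=0, G3=0 → 0; observed 0. Eliminates G3 stuck-at-1.
Only G1 stuck-at-1 is consistent with every test.

G1 stuck-at-1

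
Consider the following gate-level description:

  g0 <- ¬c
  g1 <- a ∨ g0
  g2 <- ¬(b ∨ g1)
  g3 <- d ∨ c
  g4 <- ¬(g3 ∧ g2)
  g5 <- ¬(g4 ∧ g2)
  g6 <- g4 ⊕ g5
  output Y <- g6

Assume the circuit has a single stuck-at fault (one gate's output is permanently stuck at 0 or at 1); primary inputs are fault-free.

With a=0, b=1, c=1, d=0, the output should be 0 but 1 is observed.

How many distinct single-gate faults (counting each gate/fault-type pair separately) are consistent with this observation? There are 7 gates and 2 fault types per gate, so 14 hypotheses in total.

4

Fault-free: g0=0, g1=0, g2=0, g3=1, g4=1, g5=1, g6=0 → 0. Observed 1.
  g0 stuck-at-0: output 0 ✗
  g0 stuck-at-1: output 0 ✗
  g1 stuck-at-0: output 0 ✗
  g1 stuck-at-1: output 0 ✗
  g2 stuck-at-0: output 0 ✗
  g2 stuck-at-1: output 1 ✓
  g3 stuck-at-0: output 0 ✗
  g3 stuck-at-1: output 0 ✗
  g4 stuck-at-0: output 1 ✓
  g4 stuck-at-1: output 0 ✗
  g5 stuck-at-0: output 1 ✓
  g5 stuck-at-1: output 0 ✗
  g6 stuck-at-0: output 0 ✗
  g6 stuck-at-1: output 1 ✓
Consistent faults: {g2 stuck-at-1, g4 stuck-at-0, g5 stuck-at-0, g6 stuck-at-1} — 4 in all.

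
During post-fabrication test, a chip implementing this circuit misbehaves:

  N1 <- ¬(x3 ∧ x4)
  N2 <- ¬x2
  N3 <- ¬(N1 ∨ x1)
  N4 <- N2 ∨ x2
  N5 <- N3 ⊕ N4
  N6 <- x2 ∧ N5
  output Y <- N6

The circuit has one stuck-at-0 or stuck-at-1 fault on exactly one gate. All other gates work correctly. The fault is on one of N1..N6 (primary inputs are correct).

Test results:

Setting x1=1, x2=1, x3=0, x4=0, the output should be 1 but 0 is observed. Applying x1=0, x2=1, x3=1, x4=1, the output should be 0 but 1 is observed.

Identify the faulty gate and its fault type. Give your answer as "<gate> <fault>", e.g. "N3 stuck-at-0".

Fault-free values for test 1 (x1=1, x2=1, x3=0, x4=0): N1=1, N2=0, N3=0, N4=1, N5=1, N6=1, giving Y=1. Observed 0.
Test 1: faults giving observed 0 are {N3 stuck-at-1, N4 stuck-at-0, N5 stuck-at-0, N6 stuck-at-0}.
Test 2 (x1=0, x2=1, x3=1, x4=1): fault-free N1=0, N2=0, N3=1, N4=1, N5=0, N6=0 → 0; observed 1. Eliminates N3 stuck-at-1, N5 stuck-at-0, N6 stuck-at-0.
Only N4 stuck-at-0 is consistent with every test.

N4 stuck-at-0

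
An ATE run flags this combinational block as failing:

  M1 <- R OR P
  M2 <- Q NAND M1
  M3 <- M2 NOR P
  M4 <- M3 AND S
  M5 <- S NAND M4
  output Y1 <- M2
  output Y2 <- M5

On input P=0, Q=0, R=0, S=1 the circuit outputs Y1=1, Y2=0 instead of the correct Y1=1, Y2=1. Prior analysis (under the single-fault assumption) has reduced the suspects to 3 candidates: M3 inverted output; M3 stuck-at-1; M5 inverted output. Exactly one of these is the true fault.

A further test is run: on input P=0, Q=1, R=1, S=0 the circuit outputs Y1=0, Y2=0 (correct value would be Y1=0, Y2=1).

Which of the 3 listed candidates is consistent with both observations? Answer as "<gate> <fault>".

M5 inverted output

Evaluate each candidate on input P=0, Q=1, R=1, S=0:
  M3 inverted output: M1=1, M2=0, M3=0 [inverted output], M4=0, M5=1 → Y1=0, Y2=1 — eliminated
  M3 stuck-at-1: M1=1, M2=0, M3=1 [stuck-at-1], M4=0, M5=1 → Y1=0, Y2=1 — eliminated
  M5 inverted output: M1=1, M2=0, M3=1, M4=0, M5=0 [inverted output] → Y1=0, Y2=0 — matches
Only M5 inverted output reproduces the observed Y1=0, Y2=0.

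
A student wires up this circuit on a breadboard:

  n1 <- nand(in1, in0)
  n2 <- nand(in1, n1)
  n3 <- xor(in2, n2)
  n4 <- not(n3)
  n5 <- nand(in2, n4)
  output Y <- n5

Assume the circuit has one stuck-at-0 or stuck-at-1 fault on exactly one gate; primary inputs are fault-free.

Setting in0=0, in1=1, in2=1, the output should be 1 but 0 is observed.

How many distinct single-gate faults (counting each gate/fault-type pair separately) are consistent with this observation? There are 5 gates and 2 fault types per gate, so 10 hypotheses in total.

5

Fault-free: n1=1, n2=0, n3=1, n4=0, n5=1 → 1. Observed 0.
  n1 stuck-at-0: output 0 ✓
  n1 stuck-at-1: output 1 ✗
  n2 stuck-at-0: output 1 ✗
  n2 stuck-at-1: output 0 ✓
  n3 stuck-at-0: output 0 ✓
  n3 stuck-at-1: output 1 ✗
  n4 stuck-at-0: output 1 ✗
  n4 stuck-at-1: output 0 ✓
  n5 stuck-at-0: output 0 ✓
  n5 stuck-at-1: output 1 ✗
Consistent faults: {n1 stuck-at-0, n2 stuck-at-1, n3 stuck-at-0, n4 stuck-at-1, n5 stuck-at-0} — 5 in all.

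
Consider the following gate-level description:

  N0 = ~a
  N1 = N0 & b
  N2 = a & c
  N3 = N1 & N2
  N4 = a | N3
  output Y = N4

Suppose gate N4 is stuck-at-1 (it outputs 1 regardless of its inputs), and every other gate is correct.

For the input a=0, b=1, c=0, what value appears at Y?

Propagate with N4 forced: N0=1, N1=1, N2=0, N3=0, N4=1 [stuck-at-1].
So Y = 1. (Without the fault it would be 0.)

1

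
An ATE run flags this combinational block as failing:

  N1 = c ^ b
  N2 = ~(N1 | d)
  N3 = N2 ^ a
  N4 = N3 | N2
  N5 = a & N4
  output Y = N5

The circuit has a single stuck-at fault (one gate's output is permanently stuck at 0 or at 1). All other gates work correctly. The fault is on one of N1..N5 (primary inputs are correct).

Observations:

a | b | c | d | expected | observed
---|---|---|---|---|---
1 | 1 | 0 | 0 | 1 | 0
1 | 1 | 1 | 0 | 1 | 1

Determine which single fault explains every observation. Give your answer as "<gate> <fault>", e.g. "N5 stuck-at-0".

N3 stuck-at-0

Fault-free values for test 1 (a=1, b=1, c=0, d=0): N1=1, N2=0, N3=1, N4=1, N5=1, giving Y=1. Observed 0.
Test 1: faults giving observed 0 are {N3 stuck-at-0, N4 stuck-at-0, N5 stuck-at-0}.
Test 2 (a=1, b=1, c=1, d=0): fault-free N1=0, N2=1, N3=0, N4=1, N5=1 → 1; observed 1. Eliminates N4 stuck-at-0, N5 stuck-at-0.
Only N3 stuck-at-0 is consistent with every test.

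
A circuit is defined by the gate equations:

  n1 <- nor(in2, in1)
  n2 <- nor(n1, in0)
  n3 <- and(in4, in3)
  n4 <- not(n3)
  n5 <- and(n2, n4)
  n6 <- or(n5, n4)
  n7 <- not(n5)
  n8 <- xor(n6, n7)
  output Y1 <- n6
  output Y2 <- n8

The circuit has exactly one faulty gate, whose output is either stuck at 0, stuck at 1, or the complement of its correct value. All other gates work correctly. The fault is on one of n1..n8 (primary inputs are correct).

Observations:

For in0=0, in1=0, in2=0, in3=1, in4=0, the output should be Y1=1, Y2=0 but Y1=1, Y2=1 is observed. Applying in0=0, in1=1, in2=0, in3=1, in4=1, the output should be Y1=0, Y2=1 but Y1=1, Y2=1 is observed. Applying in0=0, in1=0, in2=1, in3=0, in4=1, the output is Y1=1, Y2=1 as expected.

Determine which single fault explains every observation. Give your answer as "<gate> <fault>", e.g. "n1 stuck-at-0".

n5 stuck-at-1

Fault-free values for test 1 (in0=0, in1=0, in2=0, in3=1, in4=0): n1=1, n2=0, n3=0, n4=1, n5=0, n6=1, n7=1, n8=0, giving Y1=1, Y2=0. Observed Y1=1, Y2=1.
Test 1: faults giving observed Y1=1, Y2=1 are {n1 stuck-at-0, n1 inverted output, n2 stuck-at-1, n2 inverted output, n5 stuck-at-1, n5 inverted output, n7 stuck-at-0, n7 inverted output, n8 stuck-at-1, n8 inverted output}.
Test 2 (in0=0, in1=1, in2=0, in3=1, in4=1): fault-free n1=0, n2=1, n3=1, n4=0, n5=0, n6=0, n7=1, n8=1 → Y1=0, Y2=1; observed Y1=1, Y2=1. Eliminates n1 stuck-at-0, n1 inverted output, n2 stuck-at-1, n2 inverted output, n7 stuck-at-0, n7 inverted output, n8 stuck-at-1, n8 inverted output.
Test 3 (in0=0, in1=0, in2=1, in3=0, in4=1): fault-free n1=0, n2=1, n3=0, n4=1, n5=1, n6=1, n7=0, n8=1 → Y1=1, Y2=1; observed Y1=1, Y2=1. Eliminates n5 inverted output.
Only n5 stuck-at-1 is consistent with every test.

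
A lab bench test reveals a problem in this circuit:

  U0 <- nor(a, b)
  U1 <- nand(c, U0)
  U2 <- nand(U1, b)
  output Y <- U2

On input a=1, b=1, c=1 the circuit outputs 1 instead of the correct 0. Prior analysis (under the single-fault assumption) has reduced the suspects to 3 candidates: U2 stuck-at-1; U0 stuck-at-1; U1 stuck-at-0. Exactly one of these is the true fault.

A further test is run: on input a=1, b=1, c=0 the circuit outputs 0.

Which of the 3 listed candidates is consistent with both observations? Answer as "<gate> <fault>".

U0 stuck-at-1

Evaluate each candidate on input a=1, b=1, c=0:
  U2 stuck-at-1: U0=0, U1=1, U2=1 [stuck-at-1] → 1 — eliminated
  U0 stuck-at-1: U0=1 [stuck-at-1], U1=1, U2=0 → 0 — matches
  U1 stuck-at-0: U0=0, U1=0 [stuck-at-0], U2=1 → 1 — eliminated
Only U0 stuck-at-1 reproduces the observed 0.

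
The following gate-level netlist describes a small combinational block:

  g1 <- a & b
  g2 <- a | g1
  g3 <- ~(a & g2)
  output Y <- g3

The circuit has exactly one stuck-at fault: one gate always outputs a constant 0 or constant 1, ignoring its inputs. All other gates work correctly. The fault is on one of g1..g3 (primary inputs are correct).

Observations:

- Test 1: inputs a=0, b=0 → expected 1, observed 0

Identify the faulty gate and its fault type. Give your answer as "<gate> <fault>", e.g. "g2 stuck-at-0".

g3 stuck-at-0

Fault-free values for test 1 (a=0, b=0): g1=0, g2=0, g3=1, giving Y=1. Observed 0.
Test 1: faults giving observed 0 are {g3 stuck-at-0}.
Only g3 stuck-at-0 is consistent with every test.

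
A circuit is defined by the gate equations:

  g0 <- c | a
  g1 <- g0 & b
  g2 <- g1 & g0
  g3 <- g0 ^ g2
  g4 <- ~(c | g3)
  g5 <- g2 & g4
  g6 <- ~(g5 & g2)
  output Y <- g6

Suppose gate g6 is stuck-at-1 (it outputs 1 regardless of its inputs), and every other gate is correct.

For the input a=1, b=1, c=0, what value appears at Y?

1

Propagate with g6 forced: g0=1, g1=1, g2=1, g3=0, g4=1, g5=1, g6=1 [stuck-at-1].
So Y = 1. (Without the fault it would be 0.)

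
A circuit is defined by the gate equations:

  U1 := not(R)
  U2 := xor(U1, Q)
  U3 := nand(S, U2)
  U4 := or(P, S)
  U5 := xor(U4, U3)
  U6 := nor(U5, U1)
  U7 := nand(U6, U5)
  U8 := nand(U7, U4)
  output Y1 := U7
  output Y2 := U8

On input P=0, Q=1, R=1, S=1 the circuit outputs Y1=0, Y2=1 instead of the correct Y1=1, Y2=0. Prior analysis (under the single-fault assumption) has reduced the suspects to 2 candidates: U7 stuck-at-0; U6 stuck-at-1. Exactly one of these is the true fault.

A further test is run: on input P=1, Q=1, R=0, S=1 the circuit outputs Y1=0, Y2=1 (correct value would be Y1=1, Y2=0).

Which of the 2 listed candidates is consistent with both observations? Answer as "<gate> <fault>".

U7 stuck-at-0

Evaluate each candidate on input P=1, Q=1, R=0, S=1:
  U7 stuck-at-0: U1=1, U2=0, U3=1, U4=1, U5=0, U6=0, U7=0 [stuck-at-0], U8=1 → Y1=0, Y2=1 — matches
  U6 stuck-at-1: U1=1, U2=0, U3=1, U4=1, U5=0, U6=1 [stuck-at-1], U7=1, U8=0 → Y1=1, Y2=0 — eliminated
Only U7 stuck-at-0 reproduces the observed Y1=0, Y2=1.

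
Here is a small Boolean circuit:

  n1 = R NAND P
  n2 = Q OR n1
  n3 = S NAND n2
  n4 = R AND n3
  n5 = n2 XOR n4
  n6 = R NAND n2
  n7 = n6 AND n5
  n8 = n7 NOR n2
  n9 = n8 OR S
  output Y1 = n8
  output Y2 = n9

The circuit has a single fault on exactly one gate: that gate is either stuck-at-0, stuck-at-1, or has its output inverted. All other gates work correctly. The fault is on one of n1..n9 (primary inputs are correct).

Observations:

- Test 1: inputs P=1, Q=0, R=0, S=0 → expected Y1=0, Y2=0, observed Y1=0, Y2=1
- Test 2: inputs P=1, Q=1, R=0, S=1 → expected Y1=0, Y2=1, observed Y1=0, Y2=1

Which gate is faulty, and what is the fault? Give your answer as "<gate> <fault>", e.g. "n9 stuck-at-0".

Fault-free values for test 1 (P=1, Q=0, R=0, S=0): n1=1, n2=1, n3=1, n4=0, n5=1, n6=1, n7=1, n8=0, n9=0, giving Y1=0, Y2=0. Observed Y1=0, Y2=1.
Test 1: faults giving observed Y1=0, Y2=1 are {n9 stuck-at-1, n9 inverted output}.
Test 2 (P=1, Q=1, R=0, S=1): fault-free n1=1, n2=1, n3=0, n4=0, n5=1, n6=1, n7=1, n8=0, n9=1 → Y1=0, Y2=1; observed Y1=0, Y2=1. Eliminates n9 inverted output.
Only n9 stuck-at-1 is consistent with every test.

n9 stuck-at-1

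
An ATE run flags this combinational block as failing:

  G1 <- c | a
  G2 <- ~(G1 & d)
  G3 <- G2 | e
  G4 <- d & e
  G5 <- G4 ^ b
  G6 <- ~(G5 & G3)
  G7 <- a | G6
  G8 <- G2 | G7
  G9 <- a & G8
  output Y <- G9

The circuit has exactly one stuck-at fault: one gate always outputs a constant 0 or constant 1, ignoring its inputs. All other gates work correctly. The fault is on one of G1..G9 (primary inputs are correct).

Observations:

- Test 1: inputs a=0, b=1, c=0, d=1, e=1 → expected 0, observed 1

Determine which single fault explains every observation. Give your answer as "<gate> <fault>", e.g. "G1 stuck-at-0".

G9 stuck-at-1

Fault-free values for test 1 (a=0, b=1, c=0, d=1, e=1): G1=0, G2=1, G3=1, G4=1, G5=0, G6=1, G7=1, G8=1, G9=0, giving Y=0. Observed 1.
Test 1: faults giving observed 1 are {G9 stuck-at-1}.
Only G9 stuck-at-1 is consistent with every test.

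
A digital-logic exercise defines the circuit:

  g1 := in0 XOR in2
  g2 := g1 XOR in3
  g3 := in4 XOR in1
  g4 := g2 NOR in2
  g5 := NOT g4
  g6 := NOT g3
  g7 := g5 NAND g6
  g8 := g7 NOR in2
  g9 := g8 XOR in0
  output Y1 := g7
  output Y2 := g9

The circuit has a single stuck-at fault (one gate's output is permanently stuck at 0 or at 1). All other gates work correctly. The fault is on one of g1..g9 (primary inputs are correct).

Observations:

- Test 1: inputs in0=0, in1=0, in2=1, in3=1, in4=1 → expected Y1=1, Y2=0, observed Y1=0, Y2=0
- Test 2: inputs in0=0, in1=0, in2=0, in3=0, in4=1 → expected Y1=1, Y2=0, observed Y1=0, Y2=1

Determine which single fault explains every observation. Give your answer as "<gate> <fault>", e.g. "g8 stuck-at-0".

g7 stuck-at-0

Fault-free values for test 1 (in0=0, in1=0, in2=1, in3=1, in4=1): g1=1, g2=0, g3=1, g4=0, g5=1, g6=0, g7=1, g8=0, g9=0, giving Y1=1, Y2=0. Observed Y1=0, Y2=0.
Test 1: faults giving observed Y1=0, Y2=0 are {g3 stuck-at-0, g6 stuck-at-1, g7 stuck-at-0}.
Test 2 (in0=0, in1=0, in2=0, in3=0, in4=1): fault-free g1=0, g2=0, g3=1, g4=1, g5=0, g6=0, g7=1, g8=0, g9=0 → Y1=1, Y2=0; observed Y1=0, Y2=1. Eliminates g3 stuck-at-0, g6 stuck-at-1.
Only g7 stuck-at-0 is consistent with every test.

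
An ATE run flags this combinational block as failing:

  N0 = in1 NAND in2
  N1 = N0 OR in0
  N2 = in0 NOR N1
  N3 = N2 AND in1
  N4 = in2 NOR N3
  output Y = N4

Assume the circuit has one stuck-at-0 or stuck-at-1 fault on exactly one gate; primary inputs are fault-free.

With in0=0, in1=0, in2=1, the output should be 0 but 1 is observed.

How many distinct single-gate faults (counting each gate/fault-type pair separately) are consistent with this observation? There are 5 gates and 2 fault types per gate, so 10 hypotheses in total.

1

Fault-free: N0=1, N1=1, N2=0, N3=0, N4=0 → 0. Observed 1.
  N0 stuck-at-0: output 0 ✗
  N0 stuck-at-1: output 0 ✗
  N1 stuck-at-0: output 0 ✗
  N1 stuck-at-1: output 0 ✗
  N2 stuck-at-0: output 0 ✗
  N2 stuck-at-1: output 0 ✗
  N3 stuck-at-0: output 0 ✗
  N3 stuck-at-1: output 0 ✗
  N4 stuck-at-0: output 0 ✗
  N4 stuck-at-1: output 1 ✓
Consistent faults: {N4 stuck-at-1} — 1 in all.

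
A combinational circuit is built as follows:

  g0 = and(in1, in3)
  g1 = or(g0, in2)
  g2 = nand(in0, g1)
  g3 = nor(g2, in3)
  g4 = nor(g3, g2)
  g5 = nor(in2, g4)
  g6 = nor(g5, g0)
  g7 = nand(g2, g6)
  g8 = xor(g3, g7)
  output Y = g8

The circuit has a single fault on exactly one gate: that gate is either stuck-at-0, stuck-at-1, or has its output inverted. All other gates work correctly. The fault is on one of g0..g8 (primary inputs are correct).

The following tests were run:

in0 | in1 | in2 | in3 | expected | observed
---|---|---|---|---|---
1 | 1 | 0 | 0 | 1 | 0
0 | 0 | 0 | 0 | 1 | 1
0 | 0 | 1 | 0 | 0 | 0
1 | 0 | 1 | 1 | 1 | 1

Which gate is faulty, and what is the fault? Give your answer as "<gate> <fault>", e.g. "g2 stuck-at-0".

g1 stuck-at-1

Fault-free values for test 1 (in0=1, in1=1, in2=0, in3=0): g0=0, g1=0, g2=1, g3=0, g4=0, g5=1, g6=0, g7=1, g8=1, giving Y=1. Observed 0.
Test 1: faults giving observed 0 are {g0 stuck-at-1, g0 inverted output, g1 stuck-at-1, g1 inverted output, g2 stuck-at-0, g2 inverted output, g3 stuck-at-1, g3 inverted output, g4 stuck-at-1, g4 inverted output, g5 stuck-at-0, g5 inverted output, g6 stuck-at-1, g6 inverted output, g7 stuck-at-0, g7 inverted output, g8 stuck-at-0, g8 inverted output}.
Test 2 (in0=0, in1=0, in2=0, in3=0): fault-free g0=0, g1=0, g2=1, g3=0, g4=0, g5=1, g6=0, g7=1, g8=1 → 1; observed 1. Eliminates g2 stuck-at-0, g2 inverted output, g3 stuck-at-1, g3 inverted output, g4 stuck-at-1, g4 inverted output, g5 stuck-at-0, g5 inverted output, g6 stuck-at-1, g6 inverted output, g7 stuck-at-0, g7 inverted output, g8 stuck-at-0, g8 inverted output.
Test 3 (in0=0, in1=0, in2=1, in3=0): fault-free g0=0, g1=1, g2=1, g3=0, g4=0, g5=0, g6=1, g7=0, g8=0 → 0; observed 0. Eliminates g0 stuck-at-1, g0 inverted output.
Test 4 (in0=1, in1=0, in2=1, in3=1): fault-free g0=0, g1=1, g2=0, g3=0, g4=1, g5=0, g6=1, g7=1, g8=1 → 1; observed 1. Eliminates g1 inverted output.
Only g1 stuck-at-1 is consistent with every test.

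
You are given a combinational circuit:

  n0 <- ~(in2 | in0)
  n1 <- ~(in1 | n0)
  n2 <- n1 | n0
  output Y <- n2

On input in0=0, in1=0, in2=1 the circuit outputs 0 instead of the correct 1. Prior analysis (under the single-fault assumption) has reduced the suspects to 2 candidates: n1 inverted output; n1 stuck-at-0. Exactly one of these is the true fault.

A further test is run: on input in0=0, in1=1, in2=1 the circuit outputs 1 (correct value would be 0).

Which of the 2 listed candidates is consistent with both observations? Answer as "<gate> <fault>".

Evaluate each candidate on input in0=0, in1=1, in2=1:
  n1 inverted output: n0=0, n1=1 [inverted output], n2=1 → 1 — matches
  n1 stuck-at-0: n0=0, n1=0 [stuck-at-0], n2=0 → 0 — eliminated
Only n1 inverted output reproduces the observed 1.

n1 inverted output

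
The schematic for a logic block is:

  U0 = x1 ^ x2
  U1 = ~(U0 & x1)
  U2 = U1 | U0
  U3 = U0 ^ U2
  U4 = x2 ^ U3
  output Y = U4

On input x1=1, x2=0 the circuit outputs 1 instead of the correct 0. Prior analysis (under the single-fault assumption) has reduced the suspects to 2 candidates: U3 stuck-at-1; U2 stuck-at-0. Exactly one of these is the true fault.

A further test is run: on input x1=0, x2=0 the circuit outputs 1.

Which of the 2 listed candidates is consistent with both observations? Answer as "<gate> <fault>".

Evaluate each candidate on input x1=0, x2=0:
  U3 stuck-at-1: U0=0, U1=1, U2=1, U3=1 [stuck-at-1], U4=1 → 1 — matches
  U2 stuck-at-0: U0=0, U1=1, U2=0 [stuck-at-0], U3=0, U4=0 → 0 — eliminated
Only U3 stuck-at-1 reproduces the observed 1.

U3 stuck-at-1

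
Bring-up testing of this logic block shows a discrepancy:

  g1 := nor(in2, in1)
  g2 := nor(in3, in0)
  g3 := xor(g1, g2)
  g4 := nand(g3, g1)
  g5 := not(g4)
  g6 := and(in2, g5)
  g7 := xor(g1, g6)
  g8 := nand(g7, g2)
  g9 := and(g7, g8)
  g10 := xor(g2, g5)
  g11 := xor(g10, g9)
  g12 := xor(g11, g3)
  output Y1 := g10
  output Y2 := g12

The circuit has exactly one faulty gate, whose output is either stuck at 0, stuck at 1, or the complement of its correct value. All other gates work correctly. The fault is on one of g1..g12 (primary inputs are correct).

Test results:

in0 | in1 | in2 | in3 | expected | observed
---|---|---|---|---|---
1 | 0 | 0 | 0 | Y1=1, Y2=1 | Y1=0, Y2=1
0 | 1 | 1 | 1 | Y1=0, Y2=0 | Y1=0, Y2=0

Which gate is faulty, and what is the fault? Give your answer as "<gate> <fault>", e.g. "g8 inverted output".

Fault-free values for test 1 (in0=1, in1=0, in2=0, in3=0): g1=1, g2=0, g3=1, g4=0, g5=1, g6=0, g7=1, g8=1, g9=1, g10=1, g11=0, g12=1, giving Y1=1, Y2=1. Observed Y1=0, Y2=1.
Test 1: faults giving observed Y1=0, Y2=1 are {g3 stuck-at-0, g3 inverted output}.
Test 2 (in0=0, in1=1, in2=1, in3=1): fault-free g1=0, g2=0, g3=0, g4=1, g5=0, g6=0, g7=0, g8=1, g9=0, g10=0, g11=0, g12=0 → Y1=0, Y2=0; observed Y1=0, Y2=0. Eliminates g3 inverted output.
Only g3 stuck-at-0 is consistent with every test.

g3 stuck-at-0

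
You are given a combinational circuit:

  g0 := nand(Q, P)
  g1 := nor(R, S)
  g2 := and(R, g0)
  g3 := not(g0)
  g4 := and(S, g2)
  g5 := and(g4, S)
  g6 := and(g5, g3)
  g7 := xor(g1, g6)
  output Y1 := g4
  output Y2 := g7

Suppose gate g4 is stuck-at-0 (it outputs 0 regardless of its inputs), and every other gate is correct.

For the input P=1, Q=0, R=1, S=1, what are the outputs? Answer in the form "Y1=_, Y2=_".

Y1=0, Y2=0

Propagate with g4 forced: g0=1, g1=0, g2=1, g3=0, g4=0 [stuck-at-0], g5=0, g6=0, g7=0.
So the outputs are Y1=0, Y2=0. (Without the fault they would be Y1=1, Y2=0.)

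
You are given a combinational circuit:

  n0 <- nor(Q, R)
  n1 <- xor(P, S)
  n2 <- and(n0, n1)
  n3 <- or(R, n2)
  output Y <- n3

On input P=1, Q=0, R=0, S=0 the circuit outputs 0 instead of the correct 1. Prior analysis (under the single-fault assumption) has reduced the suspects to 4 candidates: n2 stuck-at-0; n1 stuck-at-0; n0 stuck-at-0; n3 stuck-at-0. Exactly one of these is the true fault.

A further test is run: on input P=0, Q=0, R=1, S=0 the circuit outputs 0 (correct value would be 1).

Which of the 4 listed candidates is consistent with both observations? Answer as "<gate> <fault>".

n3 stuck-at-0

Evaluate each candidate on input P=0, Q=0, R=1, S=0:
  n2 stuck-at-0: n0=0, n1=0, n2=0 [stuck-at-0], n3=1 → 1 — eliminated
  n1 stuck-at-0: n0=0, n1=0 [stuck-at-0], n2=0, n3=1 → 1 — eliminated
  n0 stuck-at-0: n0=0 [stuck-at-0], n1=0, n2=0, n3=1 → 1 — eliminated
  n3 stuck-at-0: n0=0, n1=0, n2=0, n3=0 [stuck-at-0] → 0 — matches
Only n3 stuck-at-0 reproduces the observed 0.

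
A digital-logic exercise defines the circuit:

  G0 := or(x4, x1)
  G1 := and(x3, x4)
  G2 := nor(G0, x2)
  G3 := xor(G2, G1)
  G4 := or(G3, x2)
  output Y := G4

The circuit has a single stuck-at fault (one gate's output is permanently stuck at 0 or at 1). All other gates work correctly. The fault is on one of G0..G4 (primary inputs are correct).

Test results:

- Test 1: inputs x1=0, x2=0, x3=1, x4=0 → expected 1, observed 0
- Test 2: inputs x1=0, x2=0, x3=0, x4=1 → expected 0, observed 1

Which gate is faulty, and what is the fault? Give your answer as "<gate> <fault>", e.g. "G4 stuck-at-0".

G1 stuck-at-1

Fault-free values for test 1 (x1=0, x2=0, x3=1, x4=0): G0=0, G1=0, G2=1, G3=1, G4=1, giving Y=1. Observed 0.
Test 1: faults giving observed 0 are {G0 stuck-at-1, G1 stuck-at-1, G2 stuck-at-0, G3 stuck-at-0, G4 stuck-at-0}.
Test 2 (x1=0, x2=0, x3=0, x4=1): fault-free G0=1, G1=0, G2=0, G3=0, G4=0 → 0; observed 1. Eliminates G0 stuck-at-1, G2 stuck-at-0, G3 stuck-at-0, G4 stuck-at-0.
Only G1 stuck-at-1 is consistent with every test.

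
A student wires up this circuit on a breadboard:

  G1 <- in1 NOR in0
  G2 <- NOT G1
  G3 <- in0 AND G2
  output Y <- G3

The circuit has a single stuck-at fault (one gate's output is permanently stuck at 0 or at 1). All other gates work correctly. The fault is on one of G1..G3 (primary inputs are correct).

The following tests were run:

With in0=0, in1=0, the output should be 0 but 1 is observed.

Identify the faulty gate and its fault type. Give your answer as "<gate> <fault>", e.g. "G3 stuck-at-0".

Fault-free values for test 1 (in0=0, in1=0): G1=1, G2=0, G3=0, giving Y=0. Observed 1.
Test 1: faults giving observed 1 are {G3 stuck-at-1}.
Only G3 stuck-at-1 is consistent with every test.

G3 stuck-at-1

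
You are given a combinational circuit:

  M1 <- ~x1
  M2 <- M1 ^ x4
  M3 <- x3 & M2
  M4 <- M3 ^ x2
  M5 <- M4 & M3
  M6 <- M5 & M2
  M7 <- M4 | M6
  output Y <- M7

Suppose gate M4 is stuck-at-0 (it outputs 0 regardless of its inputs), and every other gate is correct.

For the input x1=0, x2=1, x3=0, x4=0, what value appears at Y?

Propagate with M4 forced: M1=1, M2=1, M3=0, M4=0 [stuck-at-0], M5=0, M6=0, M7=0.
So Y = 0. (Without the fault it would be 1.)

0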